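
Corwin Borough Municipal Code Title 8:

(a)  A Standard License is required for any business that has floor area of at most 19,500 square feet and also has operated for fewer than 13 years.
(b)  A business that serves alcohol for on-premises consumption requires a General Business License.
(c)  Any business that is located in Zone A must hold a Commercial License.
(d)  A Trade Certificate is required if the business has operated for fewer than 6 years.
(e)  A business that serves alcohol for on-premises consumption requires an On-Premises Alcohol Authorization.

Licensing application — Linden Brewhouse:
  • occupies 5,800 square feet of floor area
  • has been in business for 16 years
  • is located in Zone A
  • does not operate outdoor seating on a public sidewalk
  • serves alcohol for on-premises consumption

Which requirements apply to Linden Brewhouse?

Commercial License, General Business License, On-Premises Alcohol Authorization

(a) floor area 5,800 square feet ≤ 19,500 square feet; years in business 16 ≥ 13 → Standard License not required.
(b) serves alcohol for on-premises consumption → General Business License required.
(c) is located in Zone A → Commercial License required.
(d) years in business 16 ≥ 6 → Trade Certificate not required.
(e) serves alcohol for on-premises consumption → On-Premises Alcohol Authorization required.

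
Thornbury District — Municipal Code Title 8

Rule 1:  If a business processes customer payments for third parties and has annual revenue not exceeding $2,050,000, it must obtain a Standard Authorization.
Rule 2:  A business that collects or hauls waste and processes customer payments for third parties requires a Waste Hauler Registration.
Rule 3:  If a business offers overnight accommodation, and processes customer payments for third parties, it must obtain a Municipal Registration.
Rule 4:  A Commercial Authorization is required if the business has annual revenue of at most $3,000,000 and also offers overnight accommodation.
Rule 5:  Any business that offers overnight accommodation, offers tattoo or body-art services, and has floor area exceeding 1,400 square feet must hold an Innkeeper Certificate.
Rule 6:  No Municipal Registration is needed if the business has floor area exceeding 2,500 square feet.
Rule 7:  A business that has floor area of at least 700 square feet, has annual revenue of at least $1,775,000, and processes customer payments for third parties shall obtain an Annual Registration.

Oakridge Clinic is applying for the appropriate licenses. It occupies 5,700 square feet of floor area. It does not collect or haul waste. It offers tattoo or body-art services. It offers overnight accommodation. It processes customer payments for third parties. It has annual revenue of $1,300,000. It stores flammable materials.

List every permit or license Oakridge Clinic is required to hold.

Rule 1: processes customer payments for third parties; revenue $1,300,000 ≤ $2,050,000 → Standard Authorization required.
Rule 2: does not collect or haul waste; processes customer payments for third parties → Waste Hauler Registration not required.
Rule 3: offers overnight accommodation; processes customer payments for third parties → Municipal Registration required.
Rule 4: revenue $1,300,000 ≤ $3,000,000; offers overnight accommodation → Commercial Authorization required.
Rule 5: offers overnight accommodation; offers tattoo or body-art services; floor area 5,700 square feet > 1,400 square feet → Innkeeper Certificate required.
Rule 6: floor area 5,700 square feet > 2,500 square feet → exempt from Municipal Registration.
Rule 7: floor area 5,700 square feet ≥ 700 square feet; revenue $1,300,000 < $1,775,000; processes customer payments for third parties → Annual Registration not required.

Commercial Authorization, Innkeeper Certificate, Standard Authorization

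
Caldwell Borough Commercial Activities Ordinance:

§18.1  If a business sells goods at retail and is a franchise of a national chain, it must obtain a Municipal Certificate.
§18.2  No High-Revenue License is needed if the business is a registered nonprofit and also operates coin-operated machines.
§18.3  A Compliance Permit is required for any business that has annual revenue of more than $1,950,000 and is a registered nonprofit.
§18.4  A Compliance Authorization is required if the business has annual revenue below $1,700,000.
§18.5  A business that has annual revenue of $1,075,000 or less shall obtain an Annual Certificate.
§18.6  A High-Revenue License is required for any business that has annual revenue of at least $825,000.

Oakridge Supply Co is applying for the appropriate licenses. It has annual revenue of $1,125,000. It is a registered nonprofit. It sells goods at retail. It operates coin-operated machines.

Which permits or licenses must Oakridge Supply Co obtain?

Compliance Authorization

§18.1 sells goods at retail; is a registered nonprofit (not: is a franchise of a national chain) → Municipal Certificate not required.
§18.2 is a registered nonprofit; operates coin-operated machines → exempt from High-Revenue License.
§18.3 revenue $1,125,000 ≤ $1,950,000; is a registered nonprofit → Compliance Permit not required.
§18.4 revenue $1,125,000 < $1,700,000 → Compliance Authorization required.
§18.5 revenue $1,125,000 > $1,075,000 → Annual Certificate not required.
§18.6 revenue $1,125,000 ≥ $825,000 → High-Revenue License required.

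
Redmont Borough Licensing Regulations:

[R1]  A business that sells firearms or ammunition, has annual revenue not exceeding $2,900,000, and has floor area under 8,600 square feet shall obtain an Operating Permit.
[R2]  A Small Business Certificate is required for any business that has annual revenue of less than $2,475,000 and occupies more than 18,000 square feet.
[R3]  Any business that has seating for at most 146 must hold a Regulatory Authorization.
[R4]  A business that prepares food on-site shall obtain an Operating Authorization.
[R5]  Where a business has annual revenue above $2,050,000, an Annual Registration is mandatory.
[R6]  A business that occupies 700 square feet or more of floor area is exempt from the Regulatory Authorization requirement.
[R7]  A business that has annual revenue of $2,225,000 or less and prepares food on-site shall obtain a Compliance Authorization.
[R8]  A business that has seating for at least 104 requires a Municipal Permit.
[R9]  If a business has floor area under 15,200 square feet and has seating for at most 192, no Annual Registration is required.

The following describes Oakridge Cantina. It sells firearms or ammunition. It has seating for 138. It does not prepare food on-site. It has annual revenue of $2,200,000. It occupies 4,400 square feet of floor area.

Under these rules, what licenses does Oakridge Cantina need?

[R1] sells firearms or ammunition; revenue $2,200,000 ≤ $2,900,000; floor area 4,400 square feet < 8,600 square feet → Operating Permit required.
[R2] revenue $2,200,000 < $2,475,000; floor area 4,400 square feet ≤ 18,000 square feet → Small Business Certificate not required.
[R3] seating 138 ≤ 146 → Regulatory Authorization required.
[R4] does not prepare food on-site → Operating Authorization not required.
[R5] revenue $2,200,000 > $2,050,000 → Annual Registration required.
[R6] floor area 4,400 square feet ≥ 700 square feet → exempt from Regulatory Authorization.
[R7] revenue $2,200,000 ≤ $2,225,000; does not prepare food on-site → Compliance Authorization not required.
[R8] seating 138 ≥ 104 → Municipal Permit required.
[R9] floor area 4,400 square feet < 15,200 square feet; seating 138 ≤ 192 → exempt from Annual Registration.

Municipal Permit, Operating Permit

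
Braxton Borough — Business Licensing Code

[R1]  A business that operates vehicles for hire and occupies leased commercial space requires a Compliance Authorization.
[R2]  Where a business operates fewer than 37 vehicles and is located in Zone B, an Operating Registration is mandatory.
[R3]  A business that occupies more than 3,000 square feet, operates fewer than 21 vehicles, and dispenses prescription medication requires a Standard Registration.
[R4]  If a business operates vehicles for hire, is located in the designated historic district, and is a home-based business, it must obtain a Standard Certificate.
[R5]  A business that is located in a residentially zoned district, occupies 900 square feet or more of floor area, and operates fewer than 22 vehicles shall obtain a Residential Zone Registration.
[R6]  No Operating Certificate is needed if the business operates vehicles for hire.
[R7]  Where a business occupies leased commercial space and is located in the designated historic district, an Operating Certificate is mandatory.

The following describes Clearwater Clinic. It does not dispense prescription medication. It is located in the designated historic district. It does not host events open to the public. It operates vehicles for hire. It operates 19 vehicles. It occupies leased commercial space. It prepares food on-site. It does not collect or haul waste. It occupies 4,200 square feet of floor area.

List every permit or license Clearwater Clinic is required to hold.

[R1] operates vehicles for hire; occupies leased commercial space → Compliance Authorization required.
[R2] vehicles 19 < 37; is located in the designated historic district (not: is located in Zone B) → Operating Registration not required.
[R3] floor area 4,200 square feet > 3,000 square feet; vehicles 19 < 21; does not dispense prescription medication → Standard Registration not required.
[R4] operates vehicles for hire; is located in the designated historic district; occupies leased commercial space (not: is a home-based business) → Standard Certificate not required.
[R5] is located in the designated historic district (not: is located in a residentially zoned district); floor area 4,200 square feet ≥ 900 square feet; vehicles 19 < 22 → Residential Zone Registration not required.
[R6] operates vehicles for hire → exempt from Operating Certificate.
[R7] occupies leased commercial space; is located in the designated historic district → Operating Certificate required.

Compliance Authorization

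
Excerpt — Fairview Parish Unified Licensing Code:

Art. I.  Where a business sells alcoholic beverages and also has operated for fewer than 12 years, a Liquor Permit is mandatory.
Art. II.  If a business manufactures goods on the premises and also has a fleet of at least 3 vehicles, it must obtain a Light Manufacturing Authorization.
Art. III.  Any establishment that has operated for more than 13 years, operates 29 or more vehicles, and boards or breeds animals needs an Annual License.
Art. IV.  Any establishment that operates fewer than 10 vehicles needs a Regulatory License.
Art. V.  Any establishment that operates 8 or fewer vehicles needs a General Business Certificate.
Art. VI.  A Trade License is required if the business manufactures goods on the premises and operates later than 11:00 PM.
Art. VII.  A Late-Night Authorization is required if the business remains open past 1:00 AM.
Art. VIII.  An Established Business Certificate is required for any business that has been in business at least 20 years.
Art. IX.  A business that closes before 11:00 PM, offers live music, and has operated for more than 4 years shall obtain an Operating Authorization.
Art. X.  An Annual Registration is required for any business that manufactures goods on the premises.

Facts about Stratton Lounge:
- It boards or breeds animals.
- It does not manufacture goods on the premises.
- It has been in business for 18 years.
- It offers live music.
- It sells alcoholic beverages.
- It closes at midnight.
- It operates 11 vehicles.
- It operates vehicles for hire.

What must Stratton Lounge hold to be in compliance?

None

Art. I. sells alcoholic beverages; years in business 18 ≥ 12 → Liquor Permit not required.
Art. II. does not manufacture goods on the premises; vehicles 11 ≥ 3 → Light Manufacturing Authorization not required.
Art. III. years in business 18 > 13; vehicles 11 < 29; boards or breeds animals → Annual License not required.
Art. IV. vehicles 11 ≥ 10 → Regulatory License not required.
Art. V. vehicles 11 > 8 → General Business Certificate not required.
Art. VI. does not manufacture goods on the premises; closes midnight, after 11:00 PM → Trade License not required.
Art. VII. closes midnight, at/before 1:00 AM → Late-Night Authorization not required.
Art. VIII. years in business 18 < 20 → Established Business Certificate not required.
Art. IX. closes midnight, after 11:00 PM; offers live music; years in business 18 > 4 → Operating Authorization not required.
Art. X. does not manufacture goods on the premises → Annual Registration not required.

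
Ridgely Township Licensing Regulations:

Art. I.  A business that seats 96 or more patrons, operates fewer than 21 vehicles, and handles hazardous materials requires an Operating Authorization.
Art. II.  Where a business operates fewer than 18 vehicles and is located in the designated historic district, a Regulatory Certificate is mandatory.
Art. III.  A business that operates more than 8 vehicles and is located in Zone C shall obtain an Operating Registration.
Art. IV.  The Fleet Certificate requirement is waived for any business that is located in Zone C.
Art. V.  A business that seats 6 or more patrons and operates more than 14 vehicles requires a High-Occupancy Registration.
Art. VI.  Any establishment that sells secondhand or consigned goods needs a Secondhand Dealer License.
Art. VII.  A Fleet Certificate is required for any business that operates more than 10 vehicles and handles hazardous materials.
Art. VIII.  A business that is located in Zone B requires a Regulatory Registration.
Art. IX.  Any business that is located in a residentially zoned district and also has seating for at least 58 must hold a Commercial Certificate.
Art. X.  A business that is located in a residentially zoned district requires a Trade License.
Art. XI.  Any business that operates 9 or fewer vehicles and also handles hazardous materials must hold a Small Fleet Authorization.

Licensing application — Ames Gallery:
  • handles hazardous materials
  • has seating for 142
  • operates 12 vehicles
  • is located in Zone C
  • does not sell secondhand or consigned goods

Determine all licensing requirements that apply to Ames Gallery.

Operating Authorization, Operating Registration

Art. I. seating 142 ≥ 96; vehicles 12 < 21; handles hazardous materials → Operating Authorization required.
Art. II. vehicles 12 < 18; is located in Zone C (not: is located in the designated historic district) → Regulatory Certificate not required.
Art. III. vehicles 12 > 8; is located in Zone C → Operating Registration required.
Art. IV. is located in Zone C → exempt from Fleet Certificate.
Art. V. seating 142 ≥ 6; vehicles 12 ≤ 14 → High-Occupancy Registration not required.
Art. VI. does not sell secondhand or consigned goods → Secondhand Dealer License not required.
Art. VII. vehicles 12 > 10; handles hazardous materials → Fleet Certificate required.
Art. VIII. is located in Zone C (not: is located in Zone B) → Regulatory Registration not required.
Art. IX. is located in Zone C (not: is located in a residentially zoned district); seating 142 ≥ 58 → Commercial Certificate not required.
Art. X. is located in Zone C (not: is located in a residentially zoned district) → Trade License not required.
Art. XI. vehicles 12 > 9; handles hazardous materials → Small Fleet Authorization not required.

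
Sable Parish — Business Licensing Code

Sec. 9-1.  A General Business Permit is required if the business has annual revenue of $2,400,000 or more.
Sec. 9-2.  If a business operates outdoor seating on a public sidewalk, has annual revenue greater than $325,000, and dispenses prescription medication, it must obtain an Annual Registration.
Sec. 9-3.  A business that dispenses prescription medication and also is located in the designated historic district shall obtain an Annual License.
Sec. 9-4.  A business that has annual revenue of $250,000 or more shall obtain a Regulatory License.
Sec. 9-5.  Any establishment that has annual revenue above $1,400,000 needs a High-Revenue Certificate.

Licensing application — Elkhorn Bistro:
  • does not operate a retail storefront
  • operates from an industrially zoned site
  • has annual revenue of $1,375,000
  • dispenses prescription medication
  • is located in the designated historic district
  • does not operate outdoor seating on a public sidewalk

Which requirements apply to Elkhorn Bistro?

Annual License, Regulatory License

Sec. 9-1. revenue $1,375,000 < $2,400,000 → General Business Permit not required.
Sec. 9-2. does not operate outdoor seating on a public sidewalk; revenue $1,375,000 > $325,000; dispenses prescription medication → Annual Registration not required.
Sec. 9-3. dispenses prescription medication; is located in the designated historic district → Annual License required.
Sec. 9-4. revenue $1,375,000 ≥ $250,000 → Regulatory License required.
Sec. 9-5. revenue $1,375,000 ≤ $1,400,000 → High-Revenue Certificate not required.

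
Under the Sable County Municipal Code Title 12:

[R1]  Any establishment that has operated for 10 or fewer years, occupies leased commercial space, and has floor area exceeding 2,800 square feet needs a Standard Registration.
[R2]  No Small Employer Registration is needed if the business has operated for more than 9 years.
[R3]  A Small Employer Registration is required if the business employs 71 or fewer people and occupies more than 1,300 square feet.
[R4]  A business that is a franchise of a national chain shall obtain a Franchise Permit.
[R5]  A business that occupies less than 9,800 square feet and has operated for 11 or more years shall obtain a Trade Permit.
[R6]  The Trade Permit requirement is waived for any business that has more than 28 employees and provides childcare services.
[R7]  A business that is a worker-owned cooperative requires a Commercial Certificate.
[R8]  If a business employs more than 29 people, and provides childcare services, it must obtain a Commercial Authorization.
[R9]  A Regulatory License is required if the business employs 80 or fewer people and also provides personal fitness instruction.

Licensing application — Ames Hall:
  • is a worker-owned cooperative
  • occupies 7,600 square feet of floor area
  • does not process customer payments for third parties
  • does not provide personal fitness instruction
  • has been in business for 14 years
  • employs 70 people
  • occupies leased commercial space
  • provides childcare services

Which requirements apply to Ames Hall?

Commercial Authorization, Commercial Certificate

[R1] years in business 14 > 10; occupies leased commercial space; floor area 7,600 square feet > 2,800 square feet → Standard Registration not required.
[R2] years in business 14 > 9 → exempt from Small Employer Registration.
[R3] employees 70 ≤ 71; floor area 7,600 square feet > 1,300 square feet → Small Employer Registration required.
[R4] is a worker-owned cooperative (not: is a franchise of a national chain) → Franchise Permit not required.
[R5] floor area 7,600 square feet < 9,800 square feet; years in business 14 ≥ 11 → Trade Permit required.
[R6] employees 70 > 28; provides childcare services → exempt from Trade Permit.
[R7] is a worker-owned cooperative → Commercial Certificate required.
[R8] employees 70 > 29; provides childcare services → Commercial Authorization required.
[R9] employees 70 ≤ 80; does not provide personal fitness instruction → Regulatory License not required.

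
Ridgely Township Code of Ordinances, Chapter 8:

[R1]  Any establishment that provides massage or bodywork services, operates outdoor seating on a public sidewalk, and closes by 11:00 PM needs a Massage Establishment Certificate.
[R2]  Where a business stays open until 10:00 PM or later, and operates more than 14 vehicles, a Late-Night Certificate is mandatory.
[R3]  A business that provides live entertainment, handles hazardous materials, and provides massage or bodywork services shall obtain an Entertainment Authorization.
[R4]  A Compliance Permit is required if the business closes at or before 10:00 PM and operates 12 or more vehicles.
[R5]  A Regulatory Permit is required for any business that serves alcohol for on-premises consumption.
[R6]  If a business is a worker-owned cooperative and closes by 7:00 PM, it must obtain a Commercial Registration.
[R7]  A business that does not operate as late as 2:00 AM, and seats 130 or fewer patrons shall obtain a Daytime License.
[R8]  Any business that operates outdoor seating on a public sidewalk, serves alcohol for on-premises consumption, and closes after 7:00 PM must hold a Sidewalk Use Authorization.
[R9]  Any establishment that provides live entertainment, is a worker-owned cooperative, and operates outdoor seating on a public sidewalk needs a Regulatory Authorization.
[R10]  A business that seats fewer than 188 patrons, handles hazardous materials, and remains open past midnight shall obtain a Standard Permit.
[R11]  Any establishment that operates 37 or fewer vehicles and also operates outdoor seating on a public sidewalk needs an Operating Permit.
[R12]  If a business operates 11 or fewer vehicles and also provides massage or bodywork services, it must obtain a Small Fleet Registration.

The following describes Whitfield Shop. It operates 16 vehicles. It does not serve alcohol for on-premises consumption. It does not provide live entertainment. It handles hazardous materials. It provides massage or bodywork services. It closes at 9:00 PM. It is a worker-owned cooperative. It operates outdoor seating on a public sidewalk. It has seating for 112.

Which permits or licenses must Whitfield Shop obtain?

Compliance Permit, Daytime License, Massage Establishment Certificate, Operating Permit

[R1] provides massage or bodywork services; operates outdoor seating on a public sidewalk; closes 9:00 PM, at/before 11:00 PM → Massage Establishment Certificate required.
[R2] closes 9:00 PM, at/before 10:00 PM; vehicles 16 > 14 → Late-Night Certificate not required.
[R3] does not provide live entertainment; handles hazardous materials; provides massage or bodywork services → Entertainment Authorization not required.
[R4] closes 9:00 PM, at/before 10:00 PM; vehicles 16 ≥ 12 → Compliance Permit required.
[R5] does not serve alcohol for on-premises consumption → Regulatory Permit not required.
[R6] is a worker-owned cooperative; closes 9:00 PM, after 7:00 PM → Commercial Registration not required.
[R7] closes 9:00 PM, at/before 2:00 AM; seating 112 ≤ 130 → Daytime License required.
[R8] operates outdoor seating on a public sidewalk; does not serve alcohol for on-premises consumption; closes 9:00 PM, after 7:00 PM → Sidewalk Use Authorization not required.
[R9] does not provide live entertainment; is a worker-owned cooperative; operates outdoor seating on a public sidewalk → Regulatory Authorization not required.
[R10] seating 112 < 188; handles hazardous materials; closes 9:00 PM, at/before midnight → Standard Permit not required.
[R11] vehicles 16 ≤ 37; operates outdoor seating on a public sidewalk → Operating Permit required.
[R12] vehicles 16 > 11; provides massage or bodywork services → Small Fleet Registration not required.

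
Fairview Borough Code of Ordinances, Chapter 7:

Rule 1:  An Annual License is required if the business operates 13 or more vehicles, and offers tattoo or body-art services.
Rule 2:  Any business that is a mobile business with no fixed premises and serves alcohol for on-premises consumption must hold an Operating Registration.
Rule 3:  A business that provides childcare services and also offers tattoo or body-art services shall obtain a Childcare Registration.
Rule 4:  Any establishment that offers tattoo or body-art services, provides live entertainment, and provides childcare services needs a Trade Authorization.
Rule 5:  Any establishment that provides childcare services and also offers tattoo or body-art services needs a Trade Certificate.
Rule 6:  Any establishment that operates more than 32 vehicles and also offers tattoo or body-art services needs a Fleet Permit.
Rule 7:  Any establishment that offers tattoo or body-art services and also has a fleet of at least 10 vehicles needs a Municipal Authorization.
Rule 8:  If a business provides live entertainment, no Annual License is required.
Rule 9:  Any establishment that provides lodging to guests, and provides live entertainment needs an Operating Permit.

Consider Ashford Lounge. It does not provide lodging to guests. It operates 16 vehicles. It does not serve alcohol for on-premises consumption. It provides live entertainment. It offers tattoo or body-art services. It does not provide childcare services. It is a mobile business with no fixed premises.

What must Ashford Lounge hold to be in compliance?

Rule 1: vehicles 16 ≥ 13; offers tattoo or body-art services → Annual License required.
Rule 2: is a mobile business with no fixed premises; does not serve alcohol for on-premises consumption → Operating Registration not required.
Rule 3: does not provide childcare services; offers tattoo or body-art services → Childcare Registration not required.
Rule 4: offers tattoo or body-art services; provides live entertainment; does not provide childcare services → Trade Authorization not required.
Rule 5: does not provide childcare services; offers tattoo or body-art services → Trade Certificate not required.
Rule 6: vehicles 16 ≤ 32; offers tattoo or body-art services → Fleet Permit not required.
Rule 7: offers tattoo or body-art services; vehicles 16 ≥ 10 → Municipal Authorization required.
Rule 8: provides live entertainment → exempt from Annual License.
Rule 9: does not provide lodging to guests; provides live entertainment → Operating Permit not required.

Municipal Authorization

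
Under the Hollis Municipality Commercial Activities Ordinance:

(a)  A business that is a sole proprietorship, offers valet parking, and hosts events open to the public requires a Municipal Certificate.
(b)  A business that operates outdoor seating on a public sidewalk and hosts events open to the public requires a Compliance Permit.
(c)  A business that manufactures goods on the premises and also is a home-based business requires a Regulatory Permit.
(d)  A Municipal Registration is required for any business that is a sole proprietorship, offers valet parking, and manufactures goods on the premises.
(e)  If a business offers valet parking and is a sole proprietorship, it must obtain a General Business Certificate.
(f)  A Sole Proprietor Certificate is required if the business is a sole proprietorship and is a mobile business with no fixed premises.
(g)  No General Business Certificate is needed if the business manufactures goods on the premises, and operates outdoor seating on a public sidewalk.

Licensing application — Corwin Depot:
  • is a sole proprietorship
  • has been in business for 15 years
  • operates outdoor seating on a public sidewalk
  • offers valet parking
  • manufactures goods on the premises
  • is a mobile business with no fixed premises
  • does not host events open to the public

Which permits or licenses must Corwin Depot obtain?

Municipal Registration, Sole Proprietor Certificate

(a) is a sole proprietorship; offers valet parking; does not host events open to the public → Municipal Certificate not required.
(b) operates outdoor seating on a public sidewalk; does not host events open to the public → Compliance Permit not required.
(c) manufactures goods on the premises; is a mobile business with no fixed premises (not: is a home-based business) → Regulatory Permit not required.
(d) is a sole proprietorship; offers valet parking; manufactures goods on the premises → Municipal Registration required.
(e) offers valet parking; is a sole proprietorship → General Business Certificate required.
(f) is a sole proprietorship; is a mobile business with no fixed premises → Sole Proprietor Certificate required.
(g) manufactures goods on the premises; operates outdoor seating on a public sidewalk → exempt from General Business Certificate.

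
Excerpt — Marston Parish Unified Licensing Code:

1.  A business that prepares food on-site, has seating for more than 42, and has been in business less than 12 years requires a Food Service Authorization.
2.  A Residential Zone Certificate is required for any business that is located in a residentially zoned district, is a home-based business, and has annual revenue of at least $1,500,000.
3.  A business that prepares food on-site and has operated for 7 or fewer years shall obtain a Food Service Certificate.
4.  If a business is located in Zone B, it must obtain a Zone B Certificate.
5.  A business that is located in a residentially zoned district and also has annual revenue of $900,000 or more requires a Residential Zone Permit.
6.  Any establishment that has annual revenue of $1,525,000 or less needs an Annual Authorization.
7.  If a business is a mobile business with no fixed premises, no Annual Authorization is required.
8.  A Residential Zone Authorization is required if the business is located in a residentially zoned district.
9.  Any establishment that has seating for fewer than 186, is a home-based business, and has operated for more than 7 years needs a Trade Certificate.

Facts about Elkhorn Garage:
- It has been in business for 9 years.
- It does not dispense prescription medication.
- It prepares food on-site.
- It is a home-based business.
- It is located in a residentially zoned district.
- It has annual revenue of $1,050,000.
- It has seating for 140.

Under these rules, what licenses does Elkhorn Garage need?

1. prepares food on-site; seating 140 > 42; years in business 9 < 12 → Food Service Authorization required.
2. is located in a residentially zoned district; is a home-based business; revenue $1,050,000 < $1,500,000 → Residential Zone Certificate not required.
3. prepares food on-site; years in business 9 > 7 → Food Service Certificate not required.
4. is located in a residentially zoned district (not: is located in Zone B) → Zone B Certificate not required.
5. is located in a residentially zoned district; revenue $1,050,000 ≥ $900,000 → Residential Zone Permit required.
6. revenue $1,050,000 ≤ $1,525,000 → Annual Authorization required.
7. is a home-based business (not: is a mobile business with no fixed premises) → Annual Authorization exemption does not apply.
8. is located in a residentially zoned district → Residential Zone Authorization required.
9. seating 140 < 186; is a home-based business; years in business 9 > 7 → Trade Certificate required.

Annual Authorization, Food Service Authorization, Residential Zone Authorization, Residential Zone Permit, Trade Certificate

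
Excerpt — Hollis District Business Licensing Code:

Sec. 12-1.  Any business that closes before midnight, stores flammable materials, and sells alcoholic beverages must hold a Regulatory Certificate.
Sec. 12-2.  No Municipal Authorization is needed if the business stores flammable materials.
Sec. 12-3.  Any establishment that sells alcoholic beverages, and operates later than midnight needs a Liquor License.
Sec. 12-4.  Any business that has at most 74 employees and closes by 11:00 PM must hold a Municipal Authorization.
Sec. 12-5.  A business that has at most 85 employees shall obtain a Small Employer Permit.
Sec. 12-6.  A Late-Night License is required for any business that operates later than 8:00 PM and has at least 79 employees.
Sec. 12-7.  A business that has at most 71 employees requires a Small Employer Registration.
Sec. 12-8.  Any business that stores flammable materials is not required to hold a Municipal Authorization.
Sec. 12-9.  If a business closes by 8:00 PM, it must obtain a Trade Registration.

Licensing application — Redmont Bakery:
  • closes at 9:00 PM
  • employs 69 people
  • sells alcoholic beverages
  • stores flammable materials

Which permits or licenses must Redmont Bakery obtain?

Regulatory Certificate, Small Employer Permit, Small Employer Registration

Sec. 12-1. closes 9:00 PM, at/before midnight; stores flammable materials; sells alcoholic beverages → Regulatory Certificate required.
Sec. 12-2. stores flammable materials → exempt from Municipal Authorization.
Sec. 12-3. sells alcoholic beverages; closes 9:00 PM, at/before midnight → Liquor License not required.
Sec. 12-4. employees 69 ≤ 74; closes 9:00 PM, at/before 11:00 PM → Municipal Authorization required.
Sec. 12-5. employees 69 ≤ 85 → Small Employer Permit required.
Sec. 12-6. closes 9:00 PM, after 8:00 PM; employees 69 < 79 → Late-Night License not required.
Sec. 12-7. employees 69 ≤ 71 → Small Employer Registration required.
Sec. 12-8. stores flammable materials → exempt from Municipal Authorization.
Sec. 12-9. closes 9:00 PM, after 8:00 PM → Trade Registration not required.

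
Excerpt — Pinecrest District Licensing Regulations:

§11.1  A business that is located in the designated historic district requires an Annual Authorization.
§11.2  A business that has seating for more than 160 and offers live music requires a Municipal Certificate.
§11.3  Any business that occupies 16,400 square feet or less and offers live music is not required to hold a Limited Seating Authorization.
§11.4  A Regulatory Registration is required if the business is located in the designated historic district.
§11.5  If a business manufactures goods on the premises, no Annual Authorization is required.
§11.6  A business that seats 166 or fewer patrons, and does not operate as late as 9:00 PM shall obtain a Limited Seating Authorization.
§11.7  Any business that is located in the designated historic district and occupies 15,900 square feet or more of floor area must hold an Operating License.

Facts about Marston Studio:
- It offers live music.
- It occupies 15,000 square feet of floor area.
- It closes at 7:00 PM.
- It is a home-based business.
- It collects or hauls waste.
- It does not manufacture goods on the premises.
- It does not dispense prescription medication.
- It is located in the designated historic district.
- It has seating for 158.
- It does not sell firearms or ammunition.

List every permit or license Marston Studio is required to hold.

Annual Authorization, Regulatory Registration

§11.1 is located in the designated historic district → Annual Authorization required.
§11.2 seating 158 ≤ 160; offers live music → Municipal Certificate not required.
§11.3 floor area 15,000 square feet ≤ 16,400 square feet; offers live music → exempt from Limited Seating Authorization.
§11.4 is located in the designated historic district → Regulatory Registration required.
§11.5 does not manufacture goods on the premises → Annual Authorization exemption does not apply.
§11.6 seating 158 ≤ 166; closes 7:00 PM, at/before 9:00 PM → Limited Seating Authorization required.
§11.7 is located in the designated historic district; floor area 15,000 square feet < 15,900 square feet → Operating License not required.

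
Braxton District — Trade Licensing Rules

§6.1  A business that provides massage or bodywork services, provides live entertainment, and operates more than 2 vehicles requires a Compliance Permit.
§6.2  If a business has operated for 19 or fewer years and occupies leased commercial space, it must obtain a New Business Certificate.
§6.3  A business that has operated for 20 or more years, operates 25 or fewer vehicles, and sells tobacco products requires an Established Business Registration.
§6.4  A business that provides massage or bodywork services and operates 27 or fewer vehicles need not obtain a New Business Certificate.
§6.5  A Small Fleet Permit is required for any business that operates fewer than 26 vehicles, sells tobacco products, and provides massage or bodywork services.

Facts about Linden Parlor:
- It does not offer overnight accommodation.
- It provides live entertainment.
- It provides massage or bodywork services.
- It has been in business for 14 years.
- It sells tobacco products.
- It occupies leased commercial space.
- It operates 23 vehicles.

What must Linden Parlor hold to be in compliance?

Compliance Permit, Small Fleet Permit

§6.1 provides massage or bodywork services; provides live entertainment; vehicles 23 > 2 → Compliance Permit required.
§6.2 years in business 14 ≤ 19; occupies leased commercial space → New Business Certificate required.
§6.3 years in business 14 < 20; vehicles 23 ≤ 25; sells tobacco products → Established Business Registration not required.
§6.4 provides massage or bodywork services; vehicles 23 ≤ 27 → exempt from New Business Certificate.
§6.5 vehicles 23 < 26; sells tobacco products; provides massage or bodywork services → Small Fleet Permit required.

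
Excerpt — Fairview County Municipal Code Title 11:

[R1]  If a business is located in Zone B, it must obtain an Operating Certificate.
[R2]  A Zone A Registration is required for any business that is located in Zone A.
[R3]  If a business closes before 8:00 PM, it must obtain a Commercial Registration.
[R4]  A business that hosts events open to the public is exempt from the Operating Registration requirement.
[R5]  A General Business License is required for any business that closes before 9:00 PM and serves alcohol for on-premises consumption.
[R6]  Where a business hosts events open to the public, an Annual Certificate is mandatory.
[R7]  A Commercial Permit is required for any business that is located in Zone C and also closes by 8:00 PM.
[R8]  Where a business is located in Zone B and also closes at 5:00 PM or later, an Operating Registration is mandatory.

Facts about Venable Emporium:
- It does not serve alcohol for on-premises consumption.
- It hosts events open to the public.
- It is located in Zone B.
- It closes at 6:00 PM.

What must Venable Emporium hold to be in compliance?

Annual Certificate, Commercial Registration, Operating Certificate

[R1] is located in Zone B → Operating Certificate required.
[R2] is located in Zone B (not: is located in Zone A) → Zone A Registration not required.
[R3] closes 6:00 PM, at/before 8:00 PM → Commercial Registration required.
[R4] hosts events open to the public → exempt from Operating Registration.
[R5] closes 6:00 PM, at/before 9:00 PM; does not serve alcohol for on-premises consumption → General Business License not required.
[R6] hosts events open to the public → Annual Certificate required.
[R7] is located in Zone B (not: is located in Zone C); closes 6:00 PM, at/before 8:00 PM → Commercial Permit not required.
[R8] is located in Zone B; closes 6:00 PM, after 5:00 PM → Operating Registration required.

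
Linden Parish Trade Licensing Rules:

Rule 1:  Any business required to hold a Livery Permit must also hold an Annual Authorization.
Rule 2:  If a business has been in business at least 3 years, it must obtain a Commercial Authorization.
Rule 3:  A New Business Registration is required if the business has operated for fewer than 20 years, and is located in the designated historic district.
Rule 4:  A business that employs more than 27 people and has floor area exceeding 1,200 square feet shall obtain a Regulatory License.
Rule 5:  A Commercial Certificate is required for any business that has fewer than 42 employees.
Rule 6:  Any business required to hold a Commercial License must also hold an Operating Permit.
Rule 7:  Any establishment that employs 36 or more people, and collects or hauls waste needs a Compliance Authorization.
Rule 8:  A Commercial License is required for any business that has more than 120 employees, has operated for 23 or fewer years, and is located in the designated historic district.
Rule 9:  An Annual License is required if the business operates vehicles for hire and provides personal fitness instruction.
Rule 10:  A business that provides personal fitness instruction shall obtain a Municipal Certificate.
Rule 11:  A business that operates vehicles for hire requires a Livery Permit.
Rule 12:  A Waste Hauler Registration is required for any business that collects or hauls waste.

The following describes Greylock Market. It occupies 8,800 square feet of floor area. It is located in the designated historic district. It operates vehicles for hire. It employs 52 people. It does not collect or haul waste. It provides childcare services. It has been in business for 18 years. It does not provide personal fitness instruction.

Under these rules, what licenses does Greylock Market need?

Annual Authorization, Commercial Authorization, Livery Permit, New Business Registration, Regulatory License

Rule 1: Livery Permit is required → Annual Authorization also required.
Rule 2: years in business 18 ≥ 3 → Commercial Authorization required.
Rule 3: years in business 18 < 20; is located in the designated historic district → New Business Registration required.
Rule 4: employees 52 > 27; floor area 8,800 square feet > 1,200 square feet → Regulatory License required.
Rule 5: employees 52 ≥ 42 → Commercial Certificate not required.
Rule 6: Commercial License is not required → no effect.
Rule 7: employees 52 ≥ 36; does not collect or haul waste → Compliance Authorization not required.
Rule 8: employees 52 ≤ 120; years in business 18 ≤ 23; is located in the designated historic district → Commercial License not required.
Rule 9: operates vehicles for hire; does not provide personal fitness instruction → Annual License not required.
Rule 10: does not provide personal fitness instruction → Municipal Certificate not required.
Rule 11: operates vehicles for hire → Livery Permit required.
Rule 12: does not collect or haul waste → Waste Hauler Registration not required.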